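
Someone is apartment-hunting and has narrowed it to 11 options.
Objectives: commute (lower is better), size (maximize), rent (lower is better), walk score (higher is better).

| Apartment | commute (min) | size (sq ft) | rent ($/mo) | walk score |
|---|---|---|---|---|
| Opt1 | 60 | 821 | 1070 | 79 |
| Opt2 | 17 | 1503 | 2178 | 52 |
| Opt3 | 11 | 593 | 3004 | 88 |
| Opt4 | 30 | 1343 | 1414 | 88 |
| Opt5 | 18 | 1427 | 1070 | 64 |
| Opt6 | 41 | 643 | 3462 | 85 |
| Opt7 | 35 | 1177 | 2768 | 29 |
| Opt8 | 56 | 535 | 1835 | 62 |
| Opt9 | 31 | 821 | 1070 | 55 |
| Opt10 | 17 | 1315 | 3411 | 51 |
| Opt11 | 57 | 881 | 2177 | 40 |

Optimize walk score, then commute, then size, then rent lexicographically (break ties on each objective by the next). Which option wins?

Opt3

First maximize walk score: best is 88, kept {Opt3, Opt4}.
Then minimize commute: best is 11, kept {Opt3}.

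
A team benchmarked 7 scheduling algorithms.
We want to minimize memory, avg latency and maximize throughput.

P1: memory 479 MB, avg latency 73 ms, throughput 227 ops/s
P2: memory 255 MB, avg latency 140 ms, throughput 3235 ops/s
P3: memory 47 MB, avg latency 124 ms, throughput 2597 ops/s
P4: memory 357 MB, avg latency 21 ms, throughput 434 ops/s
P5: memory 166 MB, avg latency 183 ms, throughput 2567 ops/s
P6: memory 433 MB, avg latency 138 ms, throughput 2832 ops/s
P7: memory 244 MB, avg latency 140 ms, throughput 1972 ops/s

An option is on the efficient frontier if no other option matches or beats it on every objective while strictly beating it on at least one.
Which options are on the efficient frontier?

P2, P3, P4, P6

P1: dominated by P4 (memory 357≤479, avg latency 21≤73, throughput 434≥227).
P2: not dominated (best throughput).
P3: not dominated (best memory).
P4: not dominated (best avg latency).
P5: dominated by P3 (memory 47≤166, avg latency 124≤183, throughput 2597≥2567).
P6: not dominated.
P7: dominated by P3 (memory 47≤244, avg latency 124≤140, throughput 2597≥1972).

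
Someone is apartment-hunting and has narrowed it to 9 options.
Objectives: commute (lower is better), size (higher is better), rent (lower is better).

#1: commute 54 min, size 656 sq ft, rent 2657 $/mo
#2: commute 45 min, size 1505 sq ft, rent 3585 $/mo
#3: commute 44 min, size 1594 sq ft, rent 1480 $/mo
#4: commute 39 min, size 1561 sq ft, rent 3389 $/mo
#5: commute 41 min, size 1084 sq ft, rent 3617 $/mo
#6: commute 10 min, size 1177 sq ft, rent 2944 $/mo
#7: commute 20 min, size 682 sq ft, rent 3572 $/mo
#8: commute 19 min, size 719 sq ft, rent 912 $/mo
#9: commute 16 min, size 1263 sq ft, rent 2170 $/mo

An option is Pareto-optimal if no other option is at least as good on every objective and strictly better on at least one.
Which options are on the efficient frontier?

#1: dominated by #3 (commute 44≤54, size 1594≥656, rent 1480≤2657).
#2: dominated by #3 (commute 44≤45, size 1594≥1505, rent 1480≤3585).
#3: not dominated (best size).
#4: not dominated.
#5: dominated by #4 (commute 39≤41, size 1561≥1084, rent 3389≤3617).
#6: not dominated (best commute).
#7: dominated by #6 (commute 10≤20, size 1177≥682, rent 2944≤3572).
#8: not dominated (best rent).
#9: not dominated.

#3, #4, #6, #8, #9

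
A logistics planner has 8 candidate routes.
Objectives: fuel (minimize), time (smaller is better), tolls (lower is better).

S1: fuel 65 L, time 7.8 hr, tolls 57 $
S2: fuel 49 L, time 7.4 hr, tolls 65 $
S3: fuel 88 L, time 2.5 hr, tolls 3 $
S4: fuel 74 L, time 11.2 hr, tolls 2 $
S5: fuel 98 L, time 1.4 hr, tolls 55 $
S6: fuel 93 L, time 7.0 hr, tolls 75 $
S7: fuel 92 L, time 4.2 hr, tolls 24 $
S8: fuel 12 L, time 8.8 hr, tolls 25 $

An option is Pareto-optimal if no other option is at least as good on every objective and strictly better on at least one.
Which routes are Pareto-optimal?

S1: not dominated.
S2: not dominated.
S3: not dominated.
S4: not dominated (best tolls).
S5: not dominated (best time).
S6: dominated by S3 (fuel 88≤93, time 2.5≤7.0, tolls 3≤75).
S7: dominated by S3 (fuel 88≤92, time 2.5≤4.2, tolls 3≤24).
S8: not dominated (best fuel).

S1, S2, S3, S4, S5, S8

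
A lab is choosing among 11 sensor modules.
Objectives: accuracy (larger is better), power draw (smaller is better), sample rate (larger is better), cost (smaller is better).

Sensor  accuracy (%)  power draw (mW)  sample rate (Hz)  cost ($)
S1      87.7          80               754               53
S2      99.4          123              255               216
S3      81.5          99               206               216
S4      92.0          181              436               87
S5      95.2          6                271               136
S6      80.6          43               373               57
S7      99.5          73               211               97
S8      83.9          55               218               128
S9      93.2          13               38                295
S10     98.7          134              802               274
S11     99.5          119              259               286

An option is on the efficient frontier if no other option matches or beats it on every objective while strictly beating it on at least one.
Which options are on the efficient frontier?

S1, S2, S4, S5, S6, S7, S8, S10, S11

S1: not dominated (best cost).
S2: not dominated.
S3: dominated by S1 (accuracy 87.7≥81.5, power draw 80≤99, sample rate 754≥206, cost 53≤216).
S4: not dominated.
S5: not dominated (best power draw).
S6: not dominated.
S7: not dominated.
S8: not dominated.
S9: dominated by S5 (accuracy 95.2≥93.2, power draw 6≤13, sample rate 271≥38, cost 136≤295).
S10: not dominated (best sample rate).
S11: not dominated.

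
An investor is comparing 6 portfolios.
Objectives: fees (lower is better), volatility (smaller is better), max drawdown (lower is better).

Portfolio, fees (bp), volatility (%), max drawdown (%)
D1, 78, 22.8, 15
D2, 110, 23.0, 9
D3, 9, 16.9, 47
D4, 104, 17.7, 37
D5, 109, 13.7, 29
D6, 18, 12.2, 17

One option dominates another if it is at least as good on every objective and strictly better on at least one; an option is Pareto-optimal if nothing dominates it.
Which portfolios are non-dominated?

D1: not dominated.
D2: not dominated (best max drawdown).
D3: not dominated (best fees).
D4: dominated by D6 (fees 18≤104, volatility 12.2≤17.7, max drawdown 17≤37).
D5: dominated by D6 (fees 18≤109, volatility 12.2≤13.7, max drawdown 17≤29).
D6: not dominated (best volatility).

D1, D2, D3, D6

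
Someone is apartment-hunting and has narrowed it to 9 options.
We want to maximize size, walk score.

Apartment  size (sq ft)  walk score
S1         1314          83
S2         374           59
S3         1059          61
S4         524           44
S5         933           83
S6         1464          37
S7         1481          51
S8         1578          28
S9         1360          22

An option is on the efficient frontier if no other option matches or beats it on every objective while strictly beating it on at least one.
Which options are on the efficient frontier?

S1: not dominated.
S2: dominated by S1 (size 1314≥374, walk score 83≥59).
S3: dominated by S1 (size 1314≥1059, walk score 83≥61).
S4: dominated by S1 (size 1314≥524, walk score 83≥44).
S5: dominated by S1 (size 1314≥933, walk score 83≥83).
S6: dominated by S7 (size 1481≥1464, walk score 51≥37).
S7: not dominated.
S8: not dominated (best size).
S9: dominated by S6 (size 1464≥1360, walk score 37≥22).

S1, S7, S8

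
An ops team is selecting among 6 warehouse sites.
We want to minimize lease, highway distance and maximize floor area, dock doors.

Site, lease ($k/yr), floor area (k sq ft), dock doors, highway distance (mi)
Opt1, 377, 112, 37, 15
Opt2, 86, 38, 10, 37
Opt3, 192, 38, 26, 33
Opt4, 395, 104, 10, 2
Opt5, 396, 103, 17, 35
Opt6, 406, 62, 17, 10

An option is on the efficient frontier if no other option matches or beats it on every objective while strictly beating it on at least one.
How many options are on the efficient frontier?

5

Opt1: not dominated (best floor area).
Opt2: not dominated (best lease).
Opt3: not dominated.
Opt4: not dominated (best highway distance).
Opt5: dominated by Opt1 (lease 377≤396, floor area 112≥103, dock doors 37≥17, highway distance 15≤35).
Opt6: not dominated.
Pareto-optimal: Opt1, Opt2, Opt3, Opt4, Opt6 → 5.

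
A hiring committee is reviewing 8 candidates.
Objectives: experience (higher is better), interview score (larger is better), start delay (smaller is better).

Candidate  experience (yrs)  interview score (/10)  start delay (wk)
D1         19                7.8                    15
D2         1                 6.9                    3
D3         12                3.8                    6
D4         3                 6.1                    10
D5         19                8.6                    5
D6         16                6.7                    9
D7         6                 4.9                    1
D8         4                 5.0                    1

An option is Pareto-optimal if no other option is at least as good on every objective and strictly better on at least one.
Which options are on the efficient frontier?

D2, D5, D7, D8

D1: dominated by D5 (experience 19≥19, interview score 8.6≥7.8, start delay 5≤15).
D2: not dominated.
D3: dominated by D5 (experience 19≥12, interview score 8.6≥3.8, start delay 5≤6).
D4: dominated by D5 (experience 19≥3, interview score 8.6≥6.1, start delay 5≤10).
D5: not dominated (best interview score).
D6: dominated by D5 (experience 19≥16, interview score 8.6≥6.7, start delay 5≤9).
D7: not dominated.
D8: not dominated.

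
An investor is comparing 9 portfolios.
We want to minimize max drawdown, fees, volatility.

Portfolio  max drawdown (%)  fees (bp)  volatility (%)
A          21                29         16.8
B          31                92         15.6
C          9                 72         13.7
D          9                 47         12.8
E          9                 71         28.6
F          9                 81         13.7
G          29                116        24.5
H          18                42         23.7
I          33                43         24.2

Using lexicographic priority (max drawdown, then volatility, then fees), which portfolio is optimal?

First minimize max drawdown: best is 9, kept {C, D, E, F}.
Then minimize volatility: best is 12.8, kept {D}.

D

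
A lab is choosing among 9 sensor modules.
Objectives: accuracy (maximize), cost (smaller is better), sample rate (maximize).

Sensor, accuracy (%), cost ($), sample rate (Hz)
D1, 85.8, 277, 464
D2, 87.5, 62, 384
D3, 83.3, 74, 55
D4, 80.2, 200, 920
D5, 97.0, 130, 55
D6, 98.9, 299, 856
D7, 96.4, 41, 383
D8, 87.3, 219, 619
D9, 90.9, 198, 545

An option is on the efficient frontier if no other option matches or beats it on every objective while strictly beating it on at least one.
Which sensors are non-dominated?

D2, D4, D5, D6, D7, D8, D9

D1: dominated by D8 (accuracy 87.3≥85.8, cost 219≤277, sample rate 619≥464).
D2: not dominated.
D3: dominated by D2 (accuracy 87.5≥83.3, cost 62≤74, sample rate 384≥55).
D4: not dominated (best sample rate).
D5: not dominated.
D6: not dominated (best accuracy).
D7: not dominated (best cost).
D8: not dominated.
D9: not dominated.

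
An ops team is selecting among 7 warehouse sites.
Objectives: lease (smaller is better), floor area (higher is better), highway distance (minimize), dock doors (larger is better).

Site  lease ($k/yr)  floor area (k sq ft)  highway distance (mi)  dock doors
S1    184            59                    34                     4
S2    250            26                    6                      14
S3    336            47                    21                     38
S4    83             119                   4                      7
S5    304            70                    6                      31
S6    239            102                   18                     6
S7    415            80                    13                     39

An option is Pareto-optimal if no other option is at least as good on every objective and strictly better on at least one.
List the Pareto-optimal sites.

S2, S3, S4, S5, S7

S1: dominated by S4 (lease 83≤184, floor area 119≥59, highway distance 4≤34, dock doors 7≥4).
S2: not dominated.
S3: not dominated.
S4: not dominated (best lease).
S5: not dominated.
S6: dominated by S4 (lease 83≤239, floor area 119≥102, highway distance 4≤18, dock doors 7≥6).
S7: not dominated (best dock doors).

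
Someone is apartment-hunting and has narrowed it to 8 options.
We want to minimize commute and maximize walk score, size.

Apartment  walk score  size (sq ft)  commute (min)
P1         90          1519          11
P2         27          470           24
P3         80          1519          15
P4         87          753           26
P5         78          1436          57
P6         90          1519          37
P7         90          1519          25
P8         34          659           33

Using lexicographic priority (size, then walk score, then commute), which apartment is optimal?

First maximize size: best is 1519, kept {P1, P3, P6, P7}.
Then maximize walk score: best is 90, kept {P1, P6, P7}.
Then minimize commute: best is 11, kept {P1}.

P1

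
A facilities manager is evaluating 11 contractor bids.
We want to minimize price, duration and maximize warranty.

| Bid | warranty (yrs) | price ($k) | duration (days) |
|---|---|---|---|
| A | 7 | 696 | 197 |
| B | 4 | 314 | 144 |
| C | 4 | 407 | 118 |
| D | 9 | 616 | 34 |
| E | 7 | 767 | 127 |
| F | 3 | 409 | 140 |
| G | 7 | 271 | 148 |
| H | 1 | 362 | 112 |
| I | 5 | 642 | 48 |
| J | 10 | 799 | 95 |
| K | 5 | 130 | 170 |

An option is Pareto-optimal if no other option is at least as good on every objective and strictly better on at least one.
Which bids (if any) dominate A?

D: warranty 9≥7, price 616≤696, duration 34≤197 — dominates A.
G: warranty 7≥7, price 271≤696, duration 148≤197 — dominates A.
Others (B, C, E, F, H, I, J, K) are each worse than A on at least one objective.

D, G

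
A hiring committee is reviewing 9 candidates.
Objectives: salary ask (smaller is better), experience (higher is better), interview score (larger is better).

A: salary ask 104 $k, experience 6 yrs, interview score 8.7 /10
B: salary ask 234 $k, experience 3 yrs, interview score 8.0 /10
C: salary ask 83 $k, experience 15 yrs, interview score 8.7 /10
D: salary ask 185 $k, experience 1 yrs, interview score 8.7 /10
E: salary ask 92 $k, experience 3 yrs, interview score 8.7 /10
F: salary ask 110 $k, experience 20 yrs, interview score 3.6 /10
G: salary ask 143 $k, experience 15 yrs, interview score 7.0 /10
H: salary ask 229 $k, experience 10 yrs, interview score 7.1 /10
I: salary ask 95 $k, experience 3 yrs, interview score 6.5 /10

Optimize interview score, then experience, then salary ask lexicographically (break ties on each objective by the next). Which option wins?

First maximize interview score: best is 8.7, kept {A, C, D, E}.
Then maximize experience: best is 15, kept {C}.

C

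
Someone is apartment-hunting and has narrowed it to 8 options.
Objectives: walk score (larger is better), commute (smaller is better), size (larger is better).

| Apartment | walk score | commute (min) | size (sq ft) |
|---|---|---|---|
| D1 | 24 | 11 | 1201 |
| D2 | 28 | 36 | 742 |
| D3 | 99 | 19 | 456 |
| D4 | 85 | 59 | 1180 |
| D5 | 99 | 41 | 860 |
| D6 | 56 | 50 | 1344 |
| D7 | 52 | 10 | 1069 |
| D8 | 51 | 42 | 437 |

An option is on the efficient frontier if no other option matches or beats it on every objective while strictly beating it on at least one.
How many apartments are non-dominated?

6

D1: not dominated.
D2: dominated by D7 (walk score 52≥28, commute 10≤36, size 1069≥742).
D3: not dominated.
D4: not dominated.
D5: not dominated.
D6: not dominated (best size).
D7: not dominated (best commute).
D8: dominated by D3 (walk score 99≥51, commute 19≤42, size 456≥437).
Pareto-optimal: D1, D3, D4, D5, D6, D7 → 6.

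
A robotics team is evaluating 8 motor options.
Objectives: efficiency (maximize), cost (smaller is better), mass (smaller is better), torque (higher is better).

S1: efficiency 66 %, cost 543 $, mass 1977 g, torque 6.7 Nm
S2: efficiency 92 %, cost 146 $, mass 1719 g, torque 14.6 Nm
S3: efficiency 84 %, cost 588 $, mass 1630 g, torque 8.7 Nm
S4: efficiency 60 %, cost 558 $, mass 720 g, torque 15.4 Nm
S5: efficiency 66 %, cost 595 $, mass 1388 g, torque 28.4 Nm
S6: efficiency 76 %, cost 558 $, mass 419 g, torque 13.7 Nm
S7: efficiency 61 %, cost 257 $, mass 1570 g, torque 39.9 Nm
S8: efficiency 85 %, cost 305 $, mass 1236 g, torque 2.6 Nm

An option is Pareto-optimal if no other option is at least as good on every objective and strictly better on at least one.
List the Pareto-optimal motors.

S1: dominated by S2 (efficiency 92≥66, cost 146≤543, mass 1719≤1977, torque 14.6≥6.7).
S2: not dominated (best efficiency).
S3: not dominated.
S4: not dominated.
S5: not dominated.
S6: not dominated (best mass).
S7: not dominated (best torque).
S8: not dominated.

S2, S3, S4, S5, S6, S7, S8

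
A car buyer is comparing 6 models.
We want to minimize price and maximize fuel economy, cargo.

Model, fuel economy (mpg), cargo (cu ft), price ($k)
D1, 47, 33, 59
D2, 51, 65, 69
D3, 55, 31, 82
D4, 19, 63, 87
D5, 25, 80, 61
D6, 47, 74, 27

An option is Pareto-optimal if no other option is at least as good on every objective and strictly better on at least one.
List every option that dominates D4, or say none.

D2: fuel economy 51≥19, cargo 65≥63, price 69≤87 — dominates D4.
D5: fuel economy 25≥19, cargo 80≥63, price 61≤87 — dominates D4.
D6: fuel economy 47≥19, cargo 74≥63, price 27≤87 — dominates D4.
Others (D1, D3) are each worse than D4 on at least one objective.

D2, D5, D6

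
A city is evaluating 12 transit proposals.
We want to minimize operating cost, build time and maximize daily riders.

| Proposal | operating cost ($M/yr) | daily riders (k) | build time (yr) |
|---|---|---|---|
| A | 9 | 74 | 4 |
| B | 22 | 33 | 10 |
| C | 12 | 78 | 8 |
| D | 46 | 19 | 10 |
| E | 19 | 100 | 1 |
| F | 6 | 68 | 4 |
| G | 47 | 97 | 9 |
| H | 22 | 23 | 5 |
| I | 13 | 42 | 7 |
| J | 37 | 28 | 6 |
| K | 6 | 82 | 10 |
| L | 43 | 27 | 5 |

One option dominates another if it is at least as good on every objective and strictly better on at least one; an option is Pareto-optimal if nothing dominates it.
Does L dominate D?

Yes

L vs D: operating cost 43≤46, daily riders 27≥19, build time 5≤10 — L is at least as good on every objective with at least one strict improvement.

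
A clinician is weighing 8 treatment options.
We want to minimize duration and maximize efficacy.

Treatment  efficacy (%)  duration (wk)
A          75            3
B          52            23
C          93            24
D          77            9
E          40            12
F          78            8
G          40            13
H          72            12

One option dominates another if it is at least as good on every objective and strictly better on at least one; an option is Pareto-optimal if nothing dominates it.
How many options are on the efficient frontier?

3

A: not dominated (best duration).
B: dominated by A (efficacy 75≥52, duration 3≤23).
C: not dominated (best efficacy).
D: dominated by F (efficacy 78≥77, duration 8≤9).
E: dominated by A (efficacy 75≥40, duration 3≤12).
F: not dominated.
G: dominated by A (efficacy 75≥40, duration 3≤13).
H: dominated by A (efficacy 75≥72, duration 3≤12).
Pareto-optimal: A, C, F → 3.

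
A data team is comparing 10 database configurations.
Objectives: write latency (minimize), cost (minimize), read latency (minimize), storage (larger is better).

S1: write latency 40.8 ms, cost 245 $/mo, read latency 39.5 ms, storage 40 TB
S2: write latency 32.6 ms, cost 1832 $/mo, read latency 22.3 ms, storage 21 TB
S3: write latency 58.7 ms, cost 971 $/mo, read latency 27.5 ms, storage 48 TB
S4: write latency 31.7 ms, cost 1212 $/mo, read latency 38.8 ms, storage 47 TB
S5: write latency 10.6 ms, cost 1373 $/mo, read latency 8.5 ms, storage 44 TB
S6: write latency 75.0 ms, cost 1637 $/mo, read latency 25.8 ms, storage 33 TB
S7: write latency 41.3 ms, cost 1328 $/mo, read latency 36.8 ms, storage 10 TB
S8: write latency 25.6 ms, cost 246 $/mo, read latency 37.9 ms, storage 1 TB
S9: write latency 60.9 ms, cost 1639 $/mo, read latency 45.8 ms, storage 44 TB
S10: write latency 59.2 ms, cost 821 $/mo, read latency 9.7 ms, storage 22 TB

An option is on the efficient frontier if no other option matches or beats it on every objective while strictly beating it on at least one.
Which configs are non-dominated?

S1, S3, S4, S5, S7, S8, S10

S1: not dominated (best cost).
S2: dominated by S5 (write latency 10.6≤32.6, cost 1373≤1832, read latency 8.5≤22.3, storage 44≥21).
S3: not dominated (best storage).
S4: not dominated.
S5: not dominated (best write latency).
S6: dominated by S5 (write latency 10.6≤75.0, cost 1373≤1637, read latency 8.5≤25.8, storage 44≥33).
S7: not dominated.
S8: not dominated.
S9: dominated by S3 (write latency 58.7≤60.9, cost 971≤1639, read latency 27.5≤45.8, storage 48≥44).
S10: not dominated.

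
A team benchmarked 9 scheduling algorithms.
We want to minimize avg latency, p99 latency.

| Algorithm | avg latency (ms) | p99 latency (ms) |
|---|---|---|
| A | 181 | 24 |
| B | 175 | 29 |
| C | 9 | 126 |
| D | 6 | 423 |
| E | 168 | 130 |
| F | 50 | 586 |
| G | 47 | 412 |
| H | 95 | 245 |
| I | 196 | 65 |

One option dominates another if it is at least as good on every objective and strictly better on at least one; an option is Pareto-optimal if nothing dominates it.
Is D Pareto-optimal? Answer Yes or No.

A: worse on avg latency (181 vs 6).
B: worse on avg latency (175 vs 6).
C: worse on avg latency (9 vs 6).
E: worse on avg latency (168 vs 6).
F: worse on avg latency (50 vs 6).
G: worse on avg latency (47 vs 6).
H: worse on avg latency (95 vs 6).
I: worse on avg latency (196 vs 6).
No option is at least as good as D on every objective and strictly better on one.

Yes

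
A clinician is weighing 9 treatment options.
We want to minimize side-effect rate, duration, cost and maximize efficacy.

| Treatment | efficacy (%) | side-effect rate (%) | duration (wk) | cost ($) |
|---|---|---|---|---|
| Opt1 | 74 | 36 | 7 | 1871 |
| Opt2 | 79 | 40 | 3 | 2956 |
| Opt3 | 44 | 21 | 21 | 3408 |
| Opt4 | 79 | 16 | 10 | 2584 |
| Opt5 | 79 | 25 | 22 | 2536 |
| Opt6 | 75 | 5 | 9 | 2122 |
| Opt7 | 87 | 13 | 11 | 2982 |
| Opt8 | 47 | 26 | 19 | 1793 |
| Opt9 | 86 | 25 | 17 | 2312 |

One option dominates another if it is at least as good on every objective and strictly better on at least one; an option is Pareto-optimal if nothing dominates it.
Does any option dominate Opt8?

No

Opt1: worse on side-effect rate (36 vs 26).
Opt2: worse on side-effect rate (40 vs 26).
Opt3: worse on efficacy (44 vs 47).
Opt4: worse on cost (2584 vs 1793).
Opt5: worse on duration (22 vs 19).
Opt6: worse on cost (2122 vs 1793).
Opt7: worse on cost (2982 vs 1793).
Opt9: worse on cost (2312 vs 1793).
No option is at least as good as Opt8 on every objective and strictly better on one.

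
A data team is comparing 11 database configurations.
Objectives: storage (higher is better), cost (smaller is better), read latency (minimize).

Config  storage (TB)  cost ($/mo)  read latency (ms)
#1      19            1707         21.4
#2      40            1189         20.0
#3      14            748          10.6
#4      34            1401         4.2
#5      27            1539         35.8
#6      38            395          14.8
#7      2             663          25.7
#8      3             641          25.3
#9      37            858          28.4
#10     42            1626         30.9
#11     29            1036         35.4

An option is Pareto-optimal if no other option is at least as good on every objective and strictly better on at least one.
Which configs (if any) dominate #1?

#2, #4, #6

#2: storage 40≥19, cost 1189≤1707, read latency 20.0≤21.4 — dominates #1.
#4: storage 34≥19, cost 1401≤1707, read latency 4.2≤21.4 — dominates #1.
#6: storage 38≥19, cost 395≤1707, read latency 14.8≤21.4 — dominates #1.
Others (#3, #5, #7, #8, #9, #10, #11) are each worse than #1 on at least one objective.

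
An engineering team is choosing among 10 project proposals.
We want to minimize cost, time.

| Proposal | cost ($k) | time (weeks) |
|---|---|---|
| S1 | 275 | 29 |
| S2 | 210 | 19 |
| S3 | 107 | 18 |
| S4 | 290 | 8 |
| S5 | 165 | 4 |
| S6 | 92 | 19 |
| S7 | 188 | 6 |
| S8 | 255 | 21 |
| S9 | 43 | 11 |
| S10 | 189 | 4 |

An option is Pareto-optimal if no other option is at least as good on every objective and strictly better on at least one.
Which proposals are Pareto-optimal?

S1: dominated by S2 (cost 210≤275, time 19≤29).
S2: dominated by S3 (cost 107≤210, time 18≤19).
S3: dominated by S9 (cost 43≤107, time 11≤18).
S4: dominated by S5 (cost 165≤290, time 4≤8).
S5: not dominated.
S6: dominated by S9 (cost 43≤92, time 11≤19).
S7: dominated by S5 (cost 165≤188, time 4≤6).
S8: dominated by S2 (cost 210≤255, time 19≤21).
S9: not dominated (best cost).
S10: dominated by S5 (cost 165≤189, time 4≤4).

S5, S9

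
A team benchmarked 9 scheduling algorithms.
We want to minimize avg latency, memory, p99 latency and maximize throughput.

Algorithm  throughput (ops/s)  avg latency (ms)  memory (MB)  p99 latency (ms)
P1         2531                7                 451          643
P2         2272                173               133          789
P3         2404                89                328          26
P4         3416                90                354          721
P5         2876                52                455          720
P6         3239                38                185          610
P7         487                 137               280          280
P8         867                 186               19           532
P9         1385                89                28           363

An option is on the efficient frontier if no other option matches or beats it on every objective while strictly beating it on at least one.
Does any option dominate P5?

P6 vs P5: throughput 3239≥2876, avg latency 38≤52, memory 185≤455, p99 latency 610≤720 — P6 is at least as good on every objective and strictly better on at least one, so P6 dominates P5.

Yes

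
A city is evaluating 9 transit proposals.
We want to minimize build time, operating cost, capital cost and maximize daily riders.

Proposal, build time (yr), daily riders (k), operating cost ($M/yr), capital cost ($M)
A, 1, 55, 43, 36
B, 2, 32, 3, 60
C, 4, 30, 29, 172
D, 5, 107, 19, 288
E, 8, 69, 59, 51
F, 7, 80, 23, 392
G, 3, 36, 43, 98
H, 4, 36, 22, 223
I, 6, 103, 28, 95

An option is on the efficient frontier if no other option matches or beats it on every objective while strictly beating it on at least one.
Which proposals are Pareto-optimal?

A, B, D, E, H, I

A: not dominated (best build time).
B: not dominated (best operating cost).
C: dominated by B (build time 2≤4, daily riders 32≥30, operating cost 3≤29, capital cost 60≤172).
D: not dominated (best daily riders).
E: not dominated.
F: dominated by D (build time 5≤7, daily riders 107≥80, operating cost 19≤23, capital cost 288≤392).
G: dominated by A (build time 1≤3, daily riders 55≥36, operating cost 43≤43, capital cost 36≤98).
H: not dominated.
I: not dominated.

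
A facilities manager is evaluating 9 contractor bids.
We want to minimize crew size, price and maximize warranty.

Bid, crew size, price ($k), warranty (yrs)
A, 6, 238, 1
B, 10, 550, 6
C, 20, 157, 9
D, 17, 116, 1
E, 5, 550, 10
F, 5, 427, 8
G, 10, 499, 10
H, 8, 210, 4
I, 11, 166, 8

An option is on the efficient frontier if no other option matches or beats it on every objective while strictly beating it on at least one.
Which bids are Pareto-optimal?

A: not dominated.
B: dominated by E (crew size 5≤10, price 550≤550, warranty 10≥6).
C: not dominated.
D: not dominated (best price).
E: not dominated.
F: not dominated.
G: not dominated.
H: not dominated.
I: not dominated.

A, C, D, E, F, G, H, I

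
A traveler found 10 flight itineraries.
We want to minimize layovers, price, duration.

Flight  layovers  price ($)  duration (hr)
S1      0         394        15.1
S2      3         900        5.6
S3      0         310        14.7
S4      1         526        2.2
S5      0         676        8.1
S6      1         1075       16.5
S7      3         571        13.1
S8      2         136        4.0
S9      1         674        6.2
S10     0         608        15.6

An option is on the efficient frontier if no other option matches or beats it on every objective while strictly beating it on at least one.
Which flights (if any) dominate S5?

S1: worse on duration (15.1 vs 8.1).
S2: worse on layovers (3 vs 0).
S3: worse on duration (14.7 vs 8.1).
S4: worse on layovers (1 vs 0).
S6: worse on layovers (1 vs 0).
S7: worse on layovers (3 vs 0).
S8: worse on layovers (2 vs 0).
S9: worse on layovers (1 vs 0).
S10: worse on duration (15.6 vs 8.1).
No option dominates S5.

none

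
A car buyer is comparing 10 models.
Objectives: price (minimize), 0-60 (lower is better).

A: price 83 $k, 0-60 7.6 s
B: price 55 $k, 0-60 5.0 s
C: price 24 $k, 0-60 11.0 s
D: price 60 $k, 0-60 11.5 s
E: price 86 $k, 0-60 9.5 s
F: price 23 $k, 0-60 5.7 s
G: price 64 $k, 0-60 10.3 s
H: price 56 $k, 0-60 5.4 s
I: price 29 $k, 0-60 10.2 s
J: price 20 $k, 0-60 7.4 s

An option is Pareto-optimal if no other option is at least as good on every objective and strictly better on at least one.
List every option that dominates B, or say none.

A: worse on price (83 vs 55).
C: worse on 0-60 (11.0 vs 5.0).
D: worse on price (60 vs 55).
E: worse on price (86 vs 55).
F: worse on 0-60 (5.7 vs 5.0).
G: worse on price (64 vs 55).
H: worse on price (56 vs 55).
I: worse on 0-60 (10.2 vs 5.0).
J: worse on 0-60 (7.4 vs 5.0).
No option dominates B.

none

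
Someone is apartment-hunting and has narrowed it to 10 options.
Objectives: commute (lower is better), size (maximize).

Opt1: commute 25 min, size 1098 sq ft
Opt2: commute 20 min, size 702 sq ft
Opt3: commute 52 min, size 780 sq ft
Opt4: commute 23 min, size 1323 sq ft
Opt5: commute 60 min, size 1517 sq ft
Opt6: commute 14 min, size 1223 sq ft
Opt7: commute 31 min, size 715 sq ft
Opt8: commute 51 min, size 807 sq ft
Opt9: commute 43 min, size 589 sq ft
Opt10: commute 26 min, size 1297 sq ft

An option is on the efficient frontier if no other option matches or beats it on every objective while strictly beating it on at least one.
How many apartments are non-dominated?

Opt1: dominated by Opt4 (commute 23≤25, size 1323≥1098).
Opt2: dominated by Opt6 (commute 14≤20, size 1223≥702).
Opt3: dominated by Opt1 (commute 25≤52, size 1098≥780).
Opt4: not dominated.
Opt5: not dominated (best size).
Opt6: not dominated (best commute).
Opt7: dominated by Opt1 (commute 25≤31, size 1098≥715).
Opt8: dominated by Opt1 (commute 25≤51, size 1098≥807).
Opt9: dominated by Opt1 (commute 25≤43, size 1098≥589).
Opt10: dominated by Opt4 (commute 23≤26, size 1323≥1297).
Pareto-optimal: Opt4, Opt5, Opt6 → 3.

3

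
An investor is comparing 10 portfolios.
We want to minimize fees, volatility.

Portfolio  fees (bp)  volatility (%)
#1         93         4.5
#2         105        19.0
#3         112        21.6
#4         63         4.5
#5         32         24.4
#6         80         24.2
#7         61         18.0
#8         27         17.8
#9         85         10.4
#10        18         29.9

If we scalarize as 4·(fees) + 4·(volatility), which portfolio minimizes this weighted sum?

#1: 4·93 + 4·4.5 = 390.0
#2: 4·105 + 4·19.0 = 496.0
#3: 4·112 + 4·21.6 = 534.4
#4: 4·63 + 4·4.5 = 270.0
#5: 4·32 + 4·24.4 = 225.6
#6: 4·80 + 4·24.2 = 416.8
#7: 4·61 + 4·18.0 = 316.0
#8: 4·27 + 4·17.8 = 179.2
#9: 4·85 + 4·10.4 = 381.6
#10: 4·18 + 4·29.9 = 191.6
Lowest: #8 at 179.2.

#8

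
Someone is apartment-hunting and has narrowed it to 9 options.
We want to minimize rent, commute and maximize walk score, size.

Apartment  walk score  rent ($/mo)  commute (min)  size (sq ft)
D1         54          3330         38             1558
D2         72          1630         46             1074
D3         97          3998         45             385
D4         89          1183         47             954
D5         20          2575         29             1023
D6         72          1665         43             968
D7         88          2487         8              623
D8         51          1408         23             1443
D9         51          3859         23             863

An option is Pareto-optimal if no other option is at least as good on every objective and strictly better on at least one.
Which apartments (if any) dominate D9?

D8: walk score 51≥51, rent 1408≤3859, commute 23≤23, size 1443≥863 — dominates D9.
Others (D1, D2, D3, D4, D5, D6, D7) are each worse than D9 on at least one objective.

D8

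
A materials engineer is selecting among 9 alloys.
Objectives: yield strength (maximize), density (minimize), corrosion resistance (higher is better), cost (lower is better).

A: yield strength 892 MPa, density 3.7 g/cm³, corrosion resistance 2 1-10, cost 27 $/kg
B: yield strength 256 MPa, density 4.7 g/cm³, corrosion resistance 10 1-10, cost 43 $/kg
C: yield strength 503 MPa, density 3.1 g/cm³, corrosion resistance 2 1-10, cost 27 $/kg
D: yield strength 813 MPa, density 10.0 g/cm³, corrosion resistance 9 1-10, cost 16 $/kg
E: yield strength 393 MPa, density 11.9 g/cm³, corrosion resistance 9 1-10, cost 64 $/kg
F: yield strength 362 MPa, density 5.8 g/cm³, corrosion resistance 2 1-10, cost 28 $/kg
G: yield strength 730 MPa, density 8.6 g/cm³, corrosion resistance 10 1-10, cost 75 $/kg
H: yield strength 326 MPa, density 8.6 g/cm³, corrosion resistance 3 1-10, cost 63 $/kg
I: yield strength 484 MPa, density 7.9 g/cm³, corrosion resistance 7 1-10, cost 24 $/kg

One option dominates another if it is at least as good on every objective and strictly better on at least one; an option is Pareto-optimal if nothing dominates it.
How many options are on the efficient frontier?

A: not dominated (best yield strength).
B: not dominated.
C: not dominated (best density).
D: not dominated (best cost).
E: dominated by D (yield strength 813≥393, density 10.0≤11.9, corrosion resistance 9≥9, cost 16≤64).
F: dominated by A (yield strength 892≥362, density 3.7≤5.8, corrosion resistance 2≥2, cost 27≤28).
G: not dominated.
H: dominated by I (yield strength 484≥326, density 7.9≤8.6, corrosion resistance 7≥3, cost 24≤63).
I: not dominated.
Pareto-optimal: A, B, C, D, G, I → 6.

6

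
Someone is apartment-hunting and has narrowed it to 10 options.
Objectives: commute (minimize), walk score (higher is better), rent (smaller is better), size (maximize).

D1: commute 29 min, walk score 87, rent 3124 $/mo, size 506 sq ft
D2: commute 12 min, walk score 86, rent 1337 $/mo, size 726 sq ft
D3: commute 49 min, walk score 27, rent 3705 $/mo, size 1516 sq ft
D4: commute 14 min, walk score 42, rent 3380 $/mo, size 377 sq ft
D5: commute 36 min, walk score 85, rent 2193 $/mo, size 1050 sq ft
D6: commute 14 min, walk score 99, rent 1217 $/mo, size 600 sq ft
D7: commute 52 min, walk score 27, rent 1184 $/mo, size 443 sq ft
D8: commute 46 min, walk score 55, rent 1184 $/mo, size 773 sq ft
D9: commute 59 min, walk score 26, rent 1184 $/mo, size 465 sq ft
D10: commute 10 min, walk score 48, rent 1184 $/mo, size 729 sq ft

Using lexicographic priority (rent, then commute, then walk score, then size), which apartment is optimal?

First minimize rent: best is 1184, kept {D7, D8, D9, D10}.
Then minimize commute: best is 10, kept {D10}.

D10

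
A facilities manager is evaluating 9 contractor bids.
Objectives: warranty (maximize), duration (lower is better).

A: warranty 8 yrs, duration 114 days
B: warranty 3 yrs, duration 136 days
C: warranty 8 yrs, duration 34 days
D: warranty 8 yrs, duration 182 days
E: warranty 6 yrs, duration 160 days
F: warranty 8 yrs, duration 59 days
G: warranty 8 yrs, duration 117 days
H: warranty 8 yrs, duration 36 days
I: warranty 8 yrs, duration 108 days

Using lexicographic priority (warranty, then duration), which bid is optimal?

First maximize warranty: best is 8, kept {A, C, D, F, G, H, I}.
Then minimize duration: best is 34, kept {C}.

C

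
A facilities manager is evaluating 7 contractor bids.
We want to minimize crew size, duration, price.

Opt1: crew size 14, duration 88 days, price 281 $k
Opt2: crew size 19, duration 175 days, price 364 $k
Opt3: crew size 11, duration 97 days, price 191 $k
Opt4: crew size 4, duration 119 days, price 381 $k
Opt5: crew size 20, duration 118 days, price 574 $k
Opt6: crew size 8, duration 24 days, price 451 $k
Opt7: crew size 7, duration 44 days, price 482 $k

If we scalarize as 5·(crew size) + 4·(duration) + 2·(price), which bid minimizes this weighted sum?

Opt1: 5·14 + 4·88 + 2·281 = 984
Opt2: 5·19 + 4·175 + 2·364 = 1523
Opt3: 5·11 + 4·97 + 2·191 = 825
Opt4: 5·4 + 4·119 + 2·381 = 1258
Opt5: 5·20 + 4·118 + 2·574 = 1720
Opt6: 5·8 + 4·24 + 2·451 = 1038
Opt7: 5·7 + 4·44 + 2·482 = 1175
Lowest: Opt3 at 825.

Opt3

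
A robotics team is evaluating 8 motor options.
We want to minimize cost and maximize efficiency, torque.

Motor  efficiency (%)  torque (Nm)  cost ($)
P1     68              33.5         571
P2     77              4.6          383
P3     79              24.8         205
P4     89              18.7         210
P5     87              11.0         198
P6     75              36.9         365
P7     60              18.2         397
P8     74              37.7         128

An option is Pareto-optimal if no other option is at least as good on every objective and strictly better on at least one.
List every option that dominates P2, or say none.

P3, P4, P5

P3: efficiency 79≥77, torque 24.8≥4.6, cost 205≤383 — dominates P2.
P4: efficiency 89≥77, torque 18.7≥4.6, cost 210≤383 — dominates P2.
P5: efficiency 87≥77, torque 11.0≥4.6, cost 198≤383 — dominates P2.
Others (P1, P6, P7, P8) are each worse than P2 on at least one objective.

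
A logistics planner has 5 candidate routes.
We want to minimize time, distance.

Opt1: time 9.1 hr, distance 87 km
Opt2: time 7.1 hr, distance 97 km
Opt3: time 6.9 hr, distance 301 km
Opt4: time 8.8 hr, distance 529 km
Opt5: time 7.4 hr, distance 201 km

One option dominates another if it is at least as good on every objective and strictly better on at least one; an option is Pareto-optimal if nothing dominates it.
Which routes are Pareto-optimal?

Opt1, Opt2, Opt3

Opt1: not dominated (best distance).
Opt2: not dominated.
Opt3: not dominated (best time).
Opt4: dominated by Opt2 (time 7.1≤8.8, distance 97≤529).
Opt5: dominated by Opt2 (time 7.1≤7.4, distance 97≤201).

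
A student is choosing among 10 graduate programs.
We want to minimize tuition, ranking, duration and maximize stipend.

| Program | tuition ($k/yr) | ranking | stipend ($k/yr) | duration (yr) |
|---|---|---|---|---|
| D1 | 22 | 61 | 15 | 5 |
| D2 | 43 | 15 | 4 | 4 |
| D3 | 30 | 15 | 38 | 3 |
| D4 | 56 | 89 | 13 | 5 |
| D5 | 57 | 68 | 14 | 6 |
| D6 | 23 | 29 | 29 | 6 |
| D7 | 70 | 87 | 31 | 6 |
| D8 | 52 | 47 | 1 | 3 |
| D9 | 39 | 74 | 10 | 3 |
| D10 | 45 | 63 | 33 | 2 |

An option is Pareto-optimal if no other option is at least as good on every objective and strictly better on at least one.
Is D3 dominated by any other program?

D1: worse on ranking (61 vs 15).
D2: worse on tuition (43 vs 30).
D4: worse on tuition (56 vs 30).
D5: worse on tuition (57 vs 30).
D6: worse on ranking (29 vs 15).
D7: worse on tuition (70 vs 30).
D8: worse on tuition (52 vs 30).
D9: worse on tuition (39 vs 30).
D10: worse on tuition (45 vs 30).
No option is at least as good as D3 on every objective and strictly better on one.

No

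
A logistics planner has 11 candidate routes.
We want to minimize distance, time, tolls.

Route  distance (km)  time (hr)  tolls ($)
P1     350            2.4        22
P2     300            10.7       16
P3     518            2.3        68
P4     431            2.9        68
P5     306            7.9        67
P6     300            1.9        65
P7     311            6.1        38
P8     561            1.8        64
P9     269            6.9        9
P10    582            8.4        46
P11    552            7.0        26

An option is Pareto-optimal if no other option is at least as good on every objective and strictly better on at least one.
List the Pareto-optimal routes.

P1, P6, P7, P8, P9

P1: not dominated.
P2: dominated by P9 (distance 269≤300, time 6.9≤10.7, tolls 9≤16).
P3: dominated by P6 (distance 300≤518, time 1.9≤2.3, tolls 65≤68).
P4: dominated by P1 (distance 350≤431, time 2.4≤2.9, tolls 22≤68).
P5: dominated by P6 (distance 300≤306, time 1.9≤7.9, tolls 65≤67).
P6: not dominated.
P7: not dominated.
P8: not dominated (best time).
P9: not dominated (best distance).
P10: dominated by P1 (distance 350≤582, time 2.4≤8.4, tolls 22≤46).
P11: dominated by P1 (distance 350≤552, time 2.4≤7.0, tolls 22≤26).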